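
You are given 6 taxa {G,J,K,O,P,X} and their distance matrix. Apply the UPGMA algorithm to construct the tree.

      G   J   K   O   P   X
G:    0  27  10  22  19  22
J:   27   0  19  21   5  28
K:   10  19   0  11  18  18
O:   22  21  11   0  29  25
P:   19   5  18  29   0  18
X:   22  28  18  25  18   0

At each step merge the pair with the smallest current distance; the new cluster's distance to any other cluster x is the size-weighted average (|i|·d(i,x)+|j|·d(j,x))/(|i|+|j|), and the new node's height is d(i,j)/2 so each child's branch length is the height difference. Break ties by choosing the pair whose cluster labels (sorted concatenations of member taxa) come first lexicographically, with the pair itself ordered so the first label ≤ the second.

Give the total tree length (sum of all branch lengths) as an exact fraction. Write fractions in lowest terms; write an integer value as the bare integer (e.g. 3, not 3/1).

1175/24

1. join J+P (d=5) ⇒ JP; edges |J|=5/2, |P|=5/2
  updated: d(G,JP)=23, d(JP,K)=37/2, d(JP,O)=25, d(JP,X)=23
2. join G+K (d=10) ⇒ GK; edges |G|=5, |K|=5
  updated: d(GK,JP)=83/4, d(GK,O)=33/2, d(GK,X)=20
3. join GK+O (d=33/2) ⇒ GKO; edges |GK|=13/4, |O|=33/4
  updated: d(GKO,JP)=133/6, d(GKO,X)=65/3
4. join GKO+X (d=65/3) ⇒ GKOX; edges |GKO|=31/12, |X|=65/6
  updated: d(GKOX,JP)=179/8
5. join GKOX+JP (d=179/8) ⇒ GJKOPX; edges |GKOX|=17/48, |JP|=139/16
final tree: ((((G:5,K:5):13/4,O:33/4):31/12,X:65/6):17/48,(J:5/2,P:5/2):139/16)
total length: 1175/24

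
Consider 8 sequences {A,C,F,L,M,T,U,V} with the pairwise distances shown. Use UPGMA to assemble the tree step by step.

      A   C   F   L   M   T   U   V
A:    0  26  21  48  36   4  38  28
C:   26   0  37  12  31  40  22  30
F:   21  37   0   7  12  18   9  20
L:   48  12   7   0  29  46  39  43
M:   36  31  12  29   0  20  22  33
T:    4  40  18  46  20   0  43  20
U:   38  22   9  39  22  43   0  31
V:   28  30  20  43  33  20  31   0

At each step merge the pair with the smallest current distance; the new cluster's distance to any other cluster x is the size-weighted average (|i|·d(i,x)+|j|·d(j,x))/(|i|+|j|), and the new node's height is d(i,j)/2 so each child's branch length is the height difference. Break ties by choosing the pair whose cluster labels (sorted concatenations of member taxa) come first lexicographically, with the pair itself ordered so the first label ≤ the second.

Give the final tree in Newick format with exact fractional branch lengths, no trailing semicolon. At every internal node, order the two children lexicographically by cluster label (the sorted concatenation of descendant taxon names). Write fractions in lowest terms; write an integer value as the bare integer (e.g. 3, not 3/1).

(((A:2,T:2):10,V:12):133/30,((C:11,U:11):3/2,((F:7/2,L:7/2):27/4,M:41/4):9/4):59/15)

iteration 1: select A,T (d=4); attach at lengths (2, 2); label the merged cluster AT
  updated: d(AT,C)=33, d(AT,F)=39/2, d(AT,L)=47, d(AT,M)=28, d(AT,U)=81/2, d(AT,V)=24
iteration 2: select F,L (d=7); attach at lengths (7/2, 7/2); label the merged cluster FL
  updated: d(AT,FL)=133/4, d(C,FL)=49/2, d(FL,M)=41/2, d(FL,U)=24, d(FL,V)=63/2
iteration 3: select FL,M (d=41/2); attach at lengths (27/4, 41/4); label the merged cluster FLM
  updated: d(AT,FLM)=63/2, d(C,FLM)=80/3, d(FLM,U)=70/3, d(FLM,V)=32
iteration 4: select C,U (d=22); attach at lengths (11, 11); label the merged cluster CU
  updated: d(AT,CU)=147/4, d(CU,FLM)=25, d(CU,V)=61/2
iteration 5: select AT,V (d=24); attach at lengths (10, 12); label the merged cluster ATV
  updated: d(ATV,CU)=104/3, d(ATV,FLM)=95/3
iteration 6: select CU,FLM (d=25); attach at lengths (3/2, 9/4); label the merged cluster CFLMU
  updated: d(ATV,CFLMU)=493/15
iteration 7: select ATV,CFLMU (d=493/15); attach at lengths (133/30, 59/15); label the merged cluster ACFLMTUV
final tree: (((A:2,T:2):10,V:12):133/30,((C:11,U:11):3/2,((F:7/2,L:7/2):27/4,M:41/4):9/4):59/15)
total length: 5047/60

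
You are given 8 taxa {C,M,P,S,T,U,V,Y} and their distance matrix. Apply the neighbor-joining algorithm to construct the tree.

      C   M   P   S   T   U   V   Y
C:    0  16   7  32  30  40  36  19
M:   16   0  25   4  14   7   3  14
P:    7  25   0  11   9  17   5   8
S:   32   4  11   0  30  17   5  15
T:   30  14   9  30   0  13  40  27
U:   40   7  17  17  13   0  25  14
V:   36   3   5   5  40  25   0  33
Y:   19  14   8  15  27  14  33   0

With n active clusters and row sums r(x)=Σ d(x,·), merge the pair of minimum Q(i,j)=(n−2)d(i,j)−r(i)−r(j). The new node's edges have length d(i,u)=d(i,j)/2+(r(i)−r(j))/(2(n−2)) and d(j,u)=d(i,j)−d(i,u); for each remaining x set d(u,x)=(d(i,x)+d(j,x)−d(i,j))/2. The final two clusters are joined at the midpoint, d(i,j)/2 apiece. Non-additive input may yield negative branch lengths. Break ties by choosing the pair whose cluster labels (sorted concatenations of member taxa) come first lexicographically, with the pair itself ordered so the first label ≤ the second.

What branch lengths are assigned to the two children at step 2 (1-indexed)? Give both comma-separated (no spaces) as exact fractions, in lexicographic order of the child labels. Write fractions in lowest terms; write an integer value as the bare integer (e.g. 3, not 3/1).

-57/20,77/20

iteration 1: select S,V (d=5, Q=-231); attach at lengths (-1/4, 21/4); label the merged cluster SV
  updated: d(C,SV)=63/2, d(M,SV)=1, d(P,SV)=11/2, d(SV,T)=65/2, d(SV,U)=37/2, d(SV,Y)=43/2
iteration 2: select M,SV (d=1, Q=-365/2); attach at lengths (-57/20, 77/20); label the merged cluster MSV
  updated: d(C,MSV)=93/4, d(MSV,P)=59/4, d(MSV,T)=91/4, d(MSV,U)=49/4, d(MSV,Y)=69/4
iteration 3: select C,P (d=7, Q=-147); attach at lengths (183/16, -71/16); label the merged cluster CP
  updated: d(CP,MSV)=31/2, d(CP,T)=16, d(CP,U)=25, d(CP,Y)=10
iteration 4: select CP,Y (d=10, Q=-419/4); attach at lengths (113/24, 127/24); label the merged cluster CPY
  updated: d(CPY,MSV)=91/8, d(CPY,T)=33/2, d(CPY,U)=29/2
iteration 5: select CPY,MSV (d=91/8, Q=-66); attach at lengths (75/16, 107/16); label the merged cluster CMPSVY
  updated: d(CMPSVY,T)=223/16, d(CMPSVY,U)=123/16
iteration 6: select CMPSVY,T (d=223/16, Q=-277/8); attach at lengths (69/16, 77/8); label the merged cluster CMPSTVY
  updated: d(CMPSTVY,U)=27/8
iteration 7: select CMPSTVY,U (d=27/8); attach at lengths (27/16, 27/16); label the merged cluster CMPSTUVY
final tree: (((((C:183/16,P:-71/16):113/24,Y:127/24):75/16,(M:-57/20,(S:-1/4,V:21/4):77/20):107/16):69/16,T:77/8):27/16,U:27/16)
total length: 827/16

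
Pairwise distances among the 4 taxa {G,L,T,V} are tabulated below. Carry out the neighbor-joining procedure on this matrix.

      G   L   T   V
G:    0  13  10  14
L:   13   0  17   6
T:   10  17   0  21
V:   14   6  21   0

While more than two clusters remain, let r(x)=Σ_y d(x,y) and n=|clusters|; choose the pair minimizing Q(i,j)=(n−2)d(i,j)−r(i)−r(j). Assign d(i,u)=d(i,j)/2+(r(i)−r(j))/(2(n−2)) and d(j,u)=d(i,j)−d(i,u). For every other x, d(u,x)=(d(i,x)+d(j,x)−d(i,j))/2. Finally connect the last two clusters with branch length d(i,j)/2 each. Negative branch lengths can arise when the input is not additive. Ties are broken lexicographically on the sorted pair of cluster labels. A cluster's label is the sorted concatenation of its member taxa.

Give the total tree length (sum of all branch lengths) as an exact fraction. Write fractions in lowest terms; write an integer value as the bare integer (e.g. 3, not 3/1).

97/4

1. join G+T (d=10, Q=-65) ⇒ GT; edges |G|=9/4, |T|=31/4
  updated: d(GT,L)=10, d(GT,V)=25/2
2. join GT+L (d=10, Q=-57/2) ⇒ GLT; edges |GT|=33/4, |L|=7/4
  updated: d(GLT,V)=17/4
3. join GLT+V (d=17/4) ⇒ GLTV; edges |GLT|=17/8, |V|=17/8
final tree: (((G:9/4,T:31/4):33/4,L:7/4):17/8,V:17/8)
total length: 97/4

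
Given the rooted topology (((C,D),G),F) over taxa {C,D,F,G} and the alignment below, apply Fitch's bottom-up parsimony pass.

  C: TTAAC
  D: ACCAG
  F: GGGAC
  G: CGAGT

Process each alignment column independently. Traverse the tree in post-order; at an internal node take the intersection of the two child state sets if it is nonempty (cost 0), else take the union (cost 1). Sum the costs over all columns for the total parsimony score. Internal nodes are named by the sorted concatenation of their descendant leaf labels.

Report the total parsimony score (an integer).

10

site 0, node CD: C={T} ∪ D={A} → {A,T} (+1)
site 0, node CDG: CD={A,T} ∪ G={C} → {A,C,T} (+1)
site 0, node CDFG: CDG={A,C,T} ∪ F={G} → {A,C,G,T} (+1)
site 1, node CD: C={T} ∪ D={C} → {C,T} (+1)
site 1, node CDG: CD={C,T} ∪ G={G} → {C,G,T} (+1)
site 1, node CDFG: CDG={C,G,T} ∩ F={G} → {G} (+0)
site 2, node CD: C={A} ∪ D={C} → {A,C} (+1)
site 2, node CDG: CD={A,C} ∩ G={A} → {A} (+0)
site 2, node CDFG: CDG={A} ∪ F={G} → {A,G} (+1)
site 3, node CD: C={A} ∩ D={A} → {A} (+0)
site 3, node CDG: CD={A} ∪ G={G} → {A,G} (+1)
site 3, node CDFG: CDG={A,G} ∩ F={A} → {A} (+0)
site 4, node CD: C={C} ∪ D={G} → {C,G} (+1)
site 4, node CDG: CD={C,G} ∪ G={T} → {C,G,T} (+1)
site 4, node CDFG: CDG={C,G,T} ∩ F={C} → {C} (+0)
per-site changes: [3, 2, 2, 1, 2]; total = 10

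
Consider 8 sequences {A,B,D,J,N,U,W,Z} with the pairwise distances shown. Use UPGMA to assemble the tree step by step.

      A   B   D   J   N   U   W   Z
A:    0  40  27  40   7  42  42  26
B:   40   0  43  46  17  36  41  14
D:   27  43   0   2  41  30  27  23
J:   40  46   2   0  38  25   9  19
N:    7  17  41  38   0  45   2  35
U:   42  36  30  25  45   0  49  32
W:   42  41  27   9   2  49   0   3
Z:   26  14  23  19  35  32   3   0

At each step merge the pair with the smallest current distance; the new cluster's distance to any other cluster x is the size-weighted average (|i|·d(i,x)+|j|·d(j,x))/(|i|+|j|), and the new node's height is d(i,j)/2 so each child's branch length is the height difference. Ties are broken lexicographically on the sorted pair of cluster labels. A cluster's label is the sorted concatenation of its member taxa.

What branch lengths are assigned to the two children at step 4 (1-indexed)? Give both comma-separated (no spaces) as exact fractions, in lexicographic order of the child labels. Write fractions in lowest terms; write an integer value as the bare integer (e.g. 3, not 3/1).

step 1: merge (D,J) at d=2; branch lengths D→1, J→1; new cluster DJ
  updated: d(A,DJ)=67/2, d(B,DJ)=89/2, d(DJ,N)=79/2, d(DJ,U)=55/2, d(DJ,W)=18, d(DJ,Z)=21
step 2: merge (N,W) at d=2; branch lengths N→1, W→1; new cluster NW
  updated: d(A,NW)=49/2, d(B,NW)=29, d(DJ,NW)=115/4, d(NW,U)=47, d(NW,Z)=19
step 3: merge (B,Z) at d=14; branch lengths B→7, Z→7; new cluster BZ
  updated: d(A,BZ)=33, d(BZ,DJ)=131/4, d(BZ,NW)=24, d(BZ,U)=34
step 4: merge (BZ,NW) at d=24; branch lengths BZ→5, NW→11; new cluster BNWZ
  updated: d(A,BNWZ)=115/4, d(BNWZ,DJ)=123/4, d(BNWZ,U)=81/2
step 5: merge (DJ,U) at d=55/2; branch lengths DJ→51/4, U→55/4; new cluster DJU
  updated: d(A,DJU)=109/3, d(BNWZ,DJU)=34
step 6: merge (A,BNWZ) at d=115/4; branch lengths A→115/8, BNWZ→19/8; new cluster ABNWZ
  updated: d(ABNWZ,DJU)=517/15
step 7: merge (ABNWZ,DJU) at d=517/15; branch lengths ABNWZ→343/120, DJU→209/60; new cluster ABDJNUWZ
final tree: ((A:115/8,((B:7,Z:7):5,(N:1,W:1):11):19/8):343/120,((D:1,J:1):51/4,U:55/4):209/60)
total length: 10031/120

5,11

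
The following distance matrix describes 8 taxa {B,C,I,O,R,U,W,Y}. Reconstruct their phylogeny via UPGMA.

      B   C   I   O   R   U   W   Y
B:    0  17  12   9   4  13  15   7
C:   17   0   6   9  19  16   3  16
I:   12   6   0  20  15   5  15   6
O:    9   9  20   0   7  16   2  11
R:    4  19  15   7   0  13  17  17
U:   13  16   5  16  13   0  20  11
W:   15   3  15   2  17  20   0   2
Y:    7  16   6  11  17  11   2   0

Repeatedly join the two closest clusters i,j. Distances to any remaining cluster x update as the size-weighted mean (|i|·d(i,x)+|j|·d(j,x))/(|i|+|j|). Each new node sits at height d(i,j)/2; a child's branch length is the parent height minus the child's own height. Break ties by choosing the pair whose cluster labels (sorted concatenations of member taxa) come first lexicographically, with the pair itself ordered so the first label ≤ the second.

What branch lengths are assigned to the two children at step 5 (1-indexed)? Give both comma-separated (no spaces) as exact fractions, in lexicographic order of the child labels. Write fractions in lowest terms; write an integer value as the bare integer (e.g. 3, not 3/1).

1. join O+W (d=2) ⇒ OW; edges |O|=1, |W|=1
  updated: d(B,OW)=12, d(C,OW)=6, d(I,OW)=35/2, d(OW,R)=12, d(OW,U)=18, d(OW,Y)=13/2
2. join B+R (d=4) ⇒ BR; edges |B|=2, |R|=2
  updated: d(BR,C)=18, d(BR,I)=27/2, d(BR,OW)=12, d(BR,U)=13, d(BR,Y)=12
3. join I+U (d=5) ⇒ IU; edges |I|=5/2, |U|=5/2
  updated: d(BR,IU)=53/4, d(C,IU)=11, d(IU,OW)=71/4, d(IU,Y)=17/2
4. join C+OW (d=6) ⇒ COW; edges |C|=3, |OW|=2
  updated: d(BR,COW)=14, d(COW,IU)=31/2, d(COW,Y)=29/3
5. join IU+Y (d=17/2) ⇒ IUY; edges |IU|=7/4, |Y|=17/4
  updated: d(BR,IUY)=77/6, d(COW,IUY)=122/9
6. join BR+IUY (d=77/6) ⇒ BIRUY; edges |BR|=53/12, |IUY|=13/6
  updated: d(BIRUY,COW)=206/15
7. join BIRUY+COW (d=206/15) ⇒ BCIORUWY; edges |BIRUY|=9/20, |COW|=58/15
final tree: (((B:2,R:2):53/12,((I:5/2,U:5/2):7/4,Y:17/4):13/6):9/20,(C:3,(O:1,W:1):2):58/15)
total length: 329/10

7/4,17/4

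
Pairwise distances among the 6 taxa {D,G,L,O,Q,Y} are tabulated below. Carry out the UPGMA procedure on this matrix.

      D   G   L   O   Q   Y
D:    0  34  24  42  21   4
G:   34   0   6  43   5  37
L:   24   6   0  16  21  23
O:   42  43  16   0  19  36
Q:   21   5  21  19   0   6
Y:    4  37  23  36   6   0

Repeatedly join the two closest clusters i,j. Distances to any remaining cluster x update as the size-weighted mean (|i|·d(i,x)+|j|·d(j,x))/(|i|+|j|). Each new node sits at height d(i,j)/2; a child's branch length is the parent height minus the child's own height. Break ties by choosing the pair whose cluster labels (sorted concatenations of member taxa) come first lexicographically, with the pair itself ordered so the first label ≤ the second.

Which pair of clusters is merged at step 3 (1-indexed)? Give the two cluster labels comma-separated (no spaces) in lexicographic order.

iteration 1: select D,Y (d=4); attach at lengths (2, 2); label the merged cluster DY
  updated: d(DY,G)=71/2, d(DY,L)=47/2, d(DY,O)=39, d(DY,Q)=27/2
iteration 2: select G,Q (d=5); attach at lengths (5/2, 5/2); label the merged cluster GQ
  updated: d(DY,GQ)=49/2, d(GQ,L)=27/2, d(GQ,O)=31
iteration 3: select GQ,L (d=27/2); attach at lengths (17/4, 27/4); label the merged cluster GLQ
  updated: d(DY,GLQ)=145/6, d(GLQ,O)=26
iteration 4: select DY,GLQ (d=145/6); attach at lengths (121/12, 16/3); label the merged cluster DGLQY
  updated: d(DGLQY,O)=156/5
iteration 5: select DGLQY,O (d=156/5); attach at lengths (211/60, 78/5); label the merged cluster DGLOQY
final tree: (((D:2,Y:2):121/12,((G:5/2,Q:5/2):17/4,L:27/4):16/3):211/60,O:78/5)
total length: 818/15

GQ,L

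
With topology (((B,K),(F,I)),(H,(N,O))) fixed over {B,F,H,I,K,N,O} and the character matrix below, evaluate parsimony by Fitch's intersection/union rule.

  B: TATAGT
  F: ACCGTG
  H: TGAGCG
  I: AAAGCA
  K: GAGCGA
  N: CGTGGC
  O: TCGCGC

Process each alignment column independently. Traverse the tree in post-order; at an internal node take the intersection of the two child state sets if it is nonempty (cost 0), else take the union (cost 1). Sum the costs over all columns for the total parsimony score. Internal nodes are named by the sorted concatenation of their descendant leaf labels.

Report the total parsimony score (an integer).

21

[col 0] BK: children B:{T}, K:{G} ∪→ {G,T}; cost 1
[col 0] FI: children F:{A}, I:{A} ∩→ {A}; cost 0
[col 0] BFIK: children BK:{G,T}, FI:{A} ∪→ {A,G,T}; cost 1
[col 0] NO: children N:{C}, O:{T} ∪→ {C,T}; cost 1
[col 0] HNO: children H:{T}, NO:{C,T} ∩→ {T}; cost 0
[col 0] BFHIKNO: children BFIK:{A,G,T}, HNO:{T} ∩→ {T}; cost 0
[col 1] BK: children B:{A}, K:{A} ∩→ {A}; cost 0
[col 1] FI: children F:{C}, I:{A} ∪→ {A,C}; cost 1
[col 1] BFIK: children BK:{A}, FI:{A,C} ∩→ {A}; cost 0
[col 1] NO: children N:{G}, O:{C} ∪→ {C,G}; cost 1
[col 1] HNO: children H:{G}, NO:{C,G} ∩→ {G}; cost 0
[col 1] BFHIKNO: children BFIK:{A}, HNO:{G} ∪→ {A,G}; cost 1
[col 2] BK: children B:{T}, K:{G} ∪→ {G,T}; cost 1
[col 2] FI: children F:{C}, I:{A} ∪→ {A,C}; cost 1
[col 2] BFIK: children BK:{G,T}, FI:{A,C} ∪→ {A,C,G,T}; cost 1
[col 2] NO: children N:{T}, O:{G} ∪→ {G,T}; cost 1
[col 2] HNO: children H:{A}, NO:{G,T} ∪→ {A,G,T}; cost 1
[col 2] BFHIKNO: children BFIK:{A,C,G,T}, HNO:{A,G,T} ∩→ {A,G,T}; cost 0
[col 3] BK: children B:{A}, K:{C} ∪→ {A,C}; cost 1
[col 3] FI: children F:{G}, I:{G} ∩→ {G}; cost 0
[col 3] BFIK: children BK:{A,C}, FI:{G} ∪→ {A,C,G}; cost 1
[col 3] NO: children N:{G}, O:{C} ∪→ {C,G}; cost 1
[col 3] HNO: children H:{G}, NO:{C,G} ∩→ {G}; cost 0
[col 3] BFHIKNO: children BFIK:{A,C,G}, HNO:{G} ∩→ {G}; cost 0
[col 4] BK: children B:{G}, K:{G} ∩→ {G}; cost 0
[col 4] FI: children F:{T}, I:{C} ∪→ {C,T}; cost 1
[col 4] BFIK: children BK:{G}, FI:{C,T} ∪→ {C,G,T}; cost 1
[col 4] NO: children N:{G}, O:{G} ∩→ {G}; cost 0
[col 4] HNO: children H:{C}, NO:{G} ∪→ {C,G}; cost 1
[col 4] BFHIKNO: children BFIK:{C,G,T}, HNO:{C,G} ∩→ {C,G}; cost 0
[col 5] BK: children B:{T}, K:{A} ∪→ {A,T}; cost 1
[col 5] FI: children F:{G}, I:{A} ∪→ {A,G}; cost 1
[col 5] BFIK: children BK:{A,T}, FI:{A,G} ∩→ {A}; cost 0
[col 5] NO: children N:{C}, O:{C} ∩→ {C}; cost 0
[col 5] HNO: children H:{G}, NO:{C} ∪→ {C,G}; cost 1
[col 5] BFHIKNO: children BFIK:{A}, HNO:{C,G} ∪→ {A,C,G}; cost 1
per-site changes: [3, 3, 5, 3, 3, 4]; total = 21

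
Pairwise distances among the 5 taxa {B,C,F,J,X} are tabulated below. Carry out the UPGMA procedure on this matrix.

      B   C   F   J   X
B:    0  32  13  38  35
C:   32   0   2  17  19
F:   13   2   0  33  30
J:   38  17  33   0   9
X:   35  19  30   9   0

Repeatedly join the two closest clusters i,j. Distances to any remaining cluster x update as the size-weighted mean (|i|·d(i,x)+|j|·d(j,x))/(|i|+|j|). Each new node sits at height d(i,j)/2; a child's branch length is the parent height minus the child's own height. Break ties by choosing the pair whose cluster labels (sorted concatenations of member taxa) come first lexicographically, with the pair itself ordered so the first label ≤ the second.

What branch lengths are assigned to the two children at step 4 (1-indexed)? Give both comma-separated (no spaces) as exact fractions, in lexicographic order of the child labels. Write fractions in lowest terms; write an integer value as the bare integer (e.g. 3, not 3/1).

37/12,59/6

1. join C+F (d=2) ⇒ CF; edges |C|=1, |F|=1
  updated: d(B,CF)=45/2, d(CF,J)=25, d(CF,X)=49/2
2. join J+X (d=9) ⇒ JX; edges |J|=9/2, |X|=9/2
  updated: d(B,JX)=73/2, d(CF,JX)=99/4
3. join B+CF (d=45/2) ⇒ BCF; edges |B|=45/4, |CF|=41/4
  updated: d(BCF,JX)=86/3
4. join BCF+JX (d=86/3) ⇒ BCFJX; edges |BCF|=37/12, |JX|=59/6
final tree: ((B:45/4,(C:1,F:1):41/4):37/12,(J:9/2,X:9/2):59/6)
total length: 545/12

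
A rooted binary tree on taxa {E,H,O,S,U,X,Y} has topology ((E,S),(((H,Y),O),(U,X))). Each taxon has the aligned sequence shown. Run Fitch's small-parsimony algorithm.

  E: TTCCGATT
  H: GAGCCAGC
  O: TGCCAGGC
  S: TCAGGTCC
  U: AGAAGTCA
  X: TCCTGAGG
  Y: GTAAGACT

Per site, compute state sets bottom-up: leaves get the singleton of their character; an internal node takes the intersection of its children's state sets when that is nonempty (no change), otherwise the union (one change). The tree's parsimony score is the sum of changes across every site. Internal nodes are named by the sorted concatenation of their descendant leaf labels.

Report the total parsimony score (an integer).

site 0, node ES: E={T} ∩ S={T} → {T} (+0)
site 0, node HY: H={G} ∩ Y={G} → {G} (+0)
site 0, node HOY: HY={G} ∪ O={T} → {G,T} (+1)
site 0, node UX: U={A} ∪ X={T} → {A,T} (+1)
site 0, node HOUXY: HOY={G,T} ∩ UX={A,T} → {T} (+0)
site 0, node EHOSUXY: ES={T} ∩ HOUXY={T} → {T} (+0)
site 1, node ES: E={T} ∪ S={C} → {C,T} (+1)
site 1, node HY: H={A} ∪ Y={T} → {A,T} (+1)
site 1, node HOY: HY={A,T} ∪ O={G} → {A,G,T} (+1)
site 1, node UX: U={G} ∪ X={C} → {C,G} (+1)
site 1, node HOUXY: HOY={A,G,T} ∩ UX={C,G} → {G} (+0)
site 1, node EHOSUXY: ES={C,T} ∪ HOUXY={G} → {C,G,T} (+1)
site 2, node ES: E={C} ∪ S={A} → {A,C} (+1)
site 2, node HY: H={G} ∪ Y={A} → {A,G} (+1)
site 2, node HOY: HY={A,G} ∪ O={C} → {A,C,G} (+1)
site 2, node UX: U={A} ∪ X={C} → {A,C} (+1)
site 2, node HOUXY: HOY={A,C,G} ∩ UX={A,C} → {A,C} (+0)
site 2, node EHOSUXY: ES={A,C} ∩ HOUXY={A,C} → {A,C} (+0)
site 3, node ES: E={C} ∪ S={G} → {C,G} (+1)
site 3, node HY: H={C} ∪ Y={A} → {A,C} (+1)
site 3, node HOY: HY={A,C} ∩ O={C} → {C} (+0)
site 3, node UX: U={A} ∪ X={T} → {A,T} (+1)
site 3, node HOUXY: HOY={C} ∪ UX={A,T} → {A,C,T} (+1)
site 3, node EHOSUXY: ES={C,G} ∩ HOUXY={A,C,T} → {C} (+0)
site 4, node ES: E={G} ∩ S={G} → {G} (+0)
site 4, node HY: H={C} ∪ Y={G} → {C,G} (+1)
site 4, node HOY: HY={C,G} ∪ O={A} → {A,C,G} (+1)
site 4, node UX: U={G} ∩ X={G} → {G} (+0)
site 4, node HOUXY: HOY={A,C,G} ∩ UX={G} → {G} (+0)
site 4, node EHOSUXY: ES={G} ∩ HOUXY={G} → {G} (+0)
site 5, node ES: E={A} ∪ S={T} → {A,T} (+1)
site 5, node HY: H={A} ∩ Y={A} → {A} (+0)
site 5, node HOY: HY={A} ∪ O={G} → {A,G} (+1)
site 5, node UX: U={T} ∪ X={A} → {A,T} (+1)
site 5, node HOUXY: HOY={A,G} ∩ UX={A,T} → {A} (+0)
site 5, node EHOSUXY: ES={A,T} ∩ HOUXY={A} → {A} (+0)
site 6, node ES: E={T} ∪ S={C} → {C,T} (+1)
site 6, node HY: H={G} ∪ Y={C} → {C,G} (+1)
site 6, node HOY: HY={C,G} ∩ O={G} → {G} (+0)
site 6, node UX: U={C} ∪ X={G} → {C,G} (+1)
site 6, node HOUXY: HOY={G} ∩ UX={C,G} → {G} (+0)
site 6, node EHOSUXY: ES={C,T} ∪ HOUXY={G} → {C,G,T} (+1)
site 7, node ES: E={T} ∪ S={C} → {C,T} (+1)
site 7, node HY: H={C} ∪ Y={T} → {C,T} (+1)
site 7, node HOY: HY={C,T} ∩ O={C} → {C} (+0)
site 7, node UX: U={A} ∪ X={G} → {A,G} (+1)
site 7, node HOUXY: HOY={C} ∪ UX={A,G} → {A,C,G} (+1)
site 7, node EHOSUXY: ES={C,T} ∩ HOUXY={A,C,G} → {C} (+0)
per-site changes: [2, 5, 4, 4, 2, 3, 4, 4]; total = 28

28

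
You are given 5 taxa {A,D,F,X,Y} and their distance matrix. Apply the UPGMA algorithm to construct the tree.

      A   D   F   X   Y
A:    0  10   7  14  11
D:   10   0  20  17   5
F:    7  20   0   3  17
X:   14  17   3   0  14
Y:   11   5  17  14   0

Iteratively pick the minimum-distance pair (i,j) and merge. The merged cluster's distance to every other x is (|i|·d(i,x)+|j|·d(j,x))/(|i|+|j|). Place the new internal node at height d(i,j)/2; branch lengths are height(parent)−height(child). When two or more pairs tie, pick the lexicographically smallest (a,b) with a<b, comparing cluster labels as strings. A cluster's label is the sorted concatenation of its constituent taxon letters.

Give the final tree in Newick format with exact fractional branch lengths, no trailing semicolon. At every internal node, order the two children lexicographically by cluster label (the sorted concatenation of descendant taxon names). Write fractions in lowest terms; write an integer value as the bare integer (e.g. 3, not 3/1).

1. join F+X (d=3) ⇒ FX; edges |F|=3/2, |X|=3/2
  updated: d(A,FX)=21/2, d(D,FX)=37/2, d(FX,Y)=31/2
2. join D+Y (d=5) ⇒ DY; edges |D|=5/2, |Y|=5/2
  updated: d(A,DY)=21/2, d(DY,FX)=17
3. join A+DY (d=21/2) ⇒ ADY; edges |A|=21/4, |DY|=11/4
  updated: d(ADY,FX)=89/6
4. join ADY+FX (d=89/6) ⇒ ADFXY; edges |ADY|=13/6, |FX|=71/12
final tree: ((A:21/4,(D:5/2,Y:5/2):11/4):13/6,(F:3/2,X:3/2):71/12)
total length: 289/12

((A:21/4,(D:5/2,Y:5/2):11/4):13/6,(F:3/2,X:3/2):71/12)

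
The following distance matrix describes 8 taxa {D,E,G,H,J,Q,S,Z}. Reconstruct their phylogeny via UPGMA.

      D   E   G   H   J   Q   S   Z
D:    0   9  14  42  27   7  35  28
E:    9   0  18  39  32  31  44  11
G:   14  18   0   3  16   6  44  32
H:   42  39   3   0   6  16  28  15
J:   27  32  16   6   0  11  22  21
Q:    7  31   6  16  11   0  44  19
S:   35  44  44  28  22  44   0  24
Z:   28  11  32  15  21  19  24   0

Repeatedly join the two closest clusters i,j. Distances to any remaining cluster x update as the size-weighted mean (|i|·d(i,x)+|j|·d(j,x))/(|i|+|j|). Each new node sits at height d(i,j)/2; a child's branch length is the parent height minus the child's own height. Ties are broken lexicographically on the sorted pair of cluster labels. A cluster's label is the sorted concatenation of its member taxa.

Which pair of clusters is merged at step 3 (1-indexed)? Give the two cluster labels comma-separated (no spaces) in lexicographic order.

E,Z

step 1: merge (G,H) at d=3; branch lengths G→3/2, H→3/2; new cluster GH
  updated: d(D,GH)=28, d(E,GH)=57/2, d(GH,J)=11, d(GH,Q)=11, d(GH,S)=36, d(GH,Z)=47/2
step 2: merge (D,Q) at d=7; branch lengths D→7/2, Q→7/2; new cluster DQ
  updated: d(DQ,E)=20, d(DQ,GH)=39/2, d(DQ,J)=19, d(DQ,S)=79/2, d(DQ,Z)=47/2
step 3: merge (E,Z) at d=11; branch lengths E→11/2, Z→11/2; new cluster EZ
  updated: d(DQ,EZ)=87/4, d(EZ,GH)=26, d(EZ,J)=53/2, d(EZ,S)=34
step 4: merge (GH,J) at d=11; branch lengths GH→4, J→11/2; new cluster GHJ
  updated: d(DQ,GHJ)=58/3, d(EZ,GHJ)=157/6, d(GHJ,S)=94/3
step 5: merge (DQ,GHJ) at d=58/3; branch lengths DQ→37/6, GHJ→25/6; new cluster DGHJQ
  updated: d(DGHJQ,EZ)=122/5, d(DGHJQ,S)=173/5
step 6: merge (DGHJQ,EZ) at d=122/5; branch lengths DGHJQ→38/15, EZ→67/10; new cluster DEGHJQZ
  updated: d(DEGHJQZ,S)=241/7
step 7: merge (DEGHJQZ,S) at d=241/7; branch lengths DEGHJQZ→351/70, S→241/14; new cluster DEGHJQSZ
final tree: ((((D:7/2,Q:7/2):37/6,((G:3/2,H:3/2):4,J:11/2):25/6):38/15,(E:11/2,Z:11/2):67/10):351/70,S:241/14)
total length: 7591/105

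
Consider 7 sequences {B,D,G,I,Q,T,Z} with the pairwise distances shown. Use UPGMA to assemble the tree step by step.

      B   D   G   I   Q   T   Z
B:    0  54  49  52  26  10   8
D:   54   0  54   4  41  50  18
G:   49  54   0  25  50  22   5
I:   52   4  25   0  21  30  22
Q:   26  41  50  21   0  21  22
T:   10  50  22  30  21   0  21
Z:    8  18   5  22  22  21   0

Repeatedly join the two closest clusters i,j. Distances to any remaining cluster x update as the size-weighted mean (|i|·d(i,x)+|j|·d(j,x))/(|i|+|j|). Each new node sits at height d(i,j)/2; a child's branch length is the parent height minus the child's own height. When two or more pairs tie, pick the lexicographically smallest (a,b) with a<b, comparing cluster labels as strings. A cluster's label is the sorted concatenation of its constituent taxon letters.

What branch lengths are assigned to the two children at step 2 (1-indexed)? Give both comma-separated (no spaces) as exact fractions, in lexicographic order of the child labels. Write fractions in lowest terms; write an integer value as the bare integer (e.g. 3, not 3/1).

iteration 1: select D,I (d=4); attach at lengths (2, 2); label the merged cluster DI
  updated: d(B,DI)=53, d(DI,G)=79/2, d(DI,Q)=31, d(DI,T)=40, d(DI,Z)=20
iteration 2: select G,Z (d=5); attach at lengths (5/2, 5/2); label the merged cluster GZ
  updated: d(B,GZ)=57/2, d(DI,GZ)=119/4, d(GZ,Q)=36, d(GZ,T)=43/2
iteration 3: select B,T (d=10); attach at lengths (5, 5); label the merged cluster BT
  updated: d(BT,DI)=93/2, d(BT,GZ)=25, d(BT,Q)=47/2
iteration 4: select BT,Q (d=47/2); attach at lengths (27/4, 47/4); label the merged cluster BQT
  updated: d(BQT,DI)=124/3, d(BQT,GZ)=86/3
iteration 5: select BQT,GZ (d=86/3); attach at lengths (31/12, 71/6); label the merged cluster BGQTZ
  updated: d(BGQTZ,DI)=367/10
iteration 6: select BGQTZ,DI (d=367/10); attach at lengths (241/60, 327/20); label the merged cluster BDGIQTZ
final tree: ((((B:5,T:5):27/4,Q:47/4):31/12,(G:5/2,Z:5/2):71/6):241/60,(D:2,I:2):327/20)
total length: 4337/60

5/2,5/2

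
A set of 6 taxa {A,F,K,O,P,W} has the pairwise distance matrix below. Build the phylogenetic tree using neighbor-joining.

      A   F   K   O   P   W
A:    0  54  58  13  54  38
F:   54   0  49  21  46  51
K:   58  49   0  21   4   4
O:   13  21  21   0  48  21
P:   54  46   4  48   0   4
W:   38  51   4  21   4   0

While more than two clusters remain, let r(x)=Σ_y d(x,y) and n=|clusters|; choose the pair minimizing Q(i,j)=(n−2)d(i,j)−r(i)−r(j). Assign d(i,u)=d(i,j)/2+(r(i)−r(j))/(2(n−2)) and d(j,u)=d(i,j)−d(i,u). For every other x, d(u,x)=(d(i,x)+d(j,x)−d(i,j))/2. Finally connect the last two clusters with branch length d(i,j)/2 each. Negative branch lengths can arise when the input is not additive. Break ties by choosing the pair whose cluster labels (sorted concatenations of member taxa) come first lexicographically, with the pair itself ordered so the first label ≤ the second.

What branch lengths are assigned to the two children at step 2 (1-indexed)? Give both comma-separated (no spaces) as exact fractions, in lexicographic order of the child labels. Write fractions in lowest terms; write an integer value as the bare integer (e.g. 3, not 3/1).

step 1: merge (A,O) at d=13, Q=-289; branch lengths A→145/8, O→-41/8; new cluster AO
  updated: d(AO,F)=31, d(AO,K)=33, d(AO,P)=89/2, d(AO,W)=23
step 2: merge (AO,F) at d=31, Q=-431/2; branch lengths AO→95/12, F→277/12; new cluster AFO
  updated: d(AFO,K)=51/2, d(AFO,P)=119/4, d(AFO,W)=43/2
step 3: merge (AFO,W) at d=43/2, Q=-253/4; branch lengths AFO→361/16, W→-17/16; new cluster AFOW
  updated: d(AFOW,K)=4, d(AFOW,P)=49/8
step 4: merge (AFOW,K) at d=4, Q=-113/8; branch lengths AFOW→49/16, K→15/16; new cluster AFKOW
  updated: d(AFKOW,P)=49/16
step 5: merge (AFKOW,P) at d=49/16; branch lengths AFKOW→49/32, P→49/32; new cluster AFKOPW
final tree: (((((A:145/8,O:-41/8):95/12,F:277/12):361/16,W:-17/16):49/16,K:15/16):49/32,P:49/32)
total length: 1161/16

95/12,277/12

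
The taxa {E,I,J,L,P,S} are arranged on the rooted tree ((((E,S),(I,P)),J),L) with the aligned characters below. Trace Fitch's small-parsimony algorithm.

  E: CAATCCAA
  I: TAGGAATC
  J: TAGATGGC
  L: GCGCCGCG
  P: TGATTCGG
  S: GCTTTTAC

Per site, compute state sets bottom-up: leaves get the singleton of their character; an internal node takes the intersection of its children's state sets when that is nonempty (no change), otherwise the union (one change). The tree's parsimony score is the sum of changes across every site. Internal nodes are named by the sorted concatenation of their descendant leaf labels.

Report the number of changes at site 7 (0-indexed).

[col 0] ES: children E:{C}, S:{G} ∪→ {C,G}; cost 1
[col 0] IP: children I:{T}, P:{T} ∩→ {T}; cost 0
[col 0] EIPS: children ES:{C,G}, IP:{T} ∪→ {C,G,T}; cost 1
[col 0] EIJPS: children EIPS:{C,G,T}, J:{T} ∩→ {T}; cost 0
[col 0] EIJLPS: children EIJPS:{T}, L:{G} ∪→ {G,T}; cost 1
[col 1] ES: children E:{A}, S:{C} ∪→ {A,C}; cost 1
[col 1] IP: children I:{A}, P:{G} ∪→ {A,G}; cost 1
[col 1] EIPS: children ES:{A,C}, IP:{A,G} ∩→ {A}; cost 0
[col 1] EIJPS: children EIPS:{A}, J:{A} ∩→ {A}; cost 0
[col 1] EIJLPS: children EIJPS:{A}, L:{C} ∪→ {A,C}; cost 1
[col 2] ES: children E:{A}, S:{T} ∪→ {A,T}; cost 1
[col 2] IP: children I:{G}, P:{A} ∪→ {A,G}; cost 1
[col 2] EIPS: children ES:{A,T}, IP:{A,G} ∩→ {A}; cost 0
[col 2] EIJPS: children EIPS:{A}, J:{G} ∪→ {A,G}; cost 1
[col 2] EIJLPS: children EIJPS:{A,G}, L:{G} ∩→ {G}; cost 0
[col 3] ES: children E:{T}, S:{T} ∩→ {T}; cost 0
[col 3] IP: children I:{G}, P:{T} ∪→ {G,T}; cost 1
[col 3] EIPS: children ES:{T}, IP:{G,T} ∩→ {T}; cost 0
[col 3] EIJPS: children EIPS:{T}, J:{A} ∪→ {A,T}; cost 1
[col 3] EIJLPS: children EIJPS:{A,T}, L:{C} ∪→ {A,C,T}; cost 1
[col 4] ES: children E:{C}, S:{T} ∪→ {C,T}; cost 1
[col 4] IP: children I:{A}, P:{T} ∪→ {A,T}; cost 1
[col 4] EIPS: children ES:{C,T}, IP:{A,T} ∩→ {T}; cost 0
[col 4] EIJPS: children EIPS:{T}, J:{T} ∩→ {T}; cost 0
[col 4] EIJLPS: children EIJPS:{T}, L:{C} ∪→ {C,T}; cost 1
[col 5] ES: children E:{C}, S:{T} ∪→ {C,T}; cost 1
[col 5] IP: children I:{A}, P:{C} ∪→ {A,C}; cost 1
[col 5] EIPS: children ES:{C,T}, IP:{A,C} ∩→ {C}; cost 0
[col 5] EIJPS: children EIPS:{C}, J:{G} ∪→ {C,G}; cost 1
[col 5] EIJLPS: children EIJPS:{C,G}, L:{G} ∩→ {G}; cost 0
[col 6] ES: children E:{A}, S:{A} ∩→ {A}; cost 0
[col 6] IP: children I:{T}, P:{G} ∪→ {G,T}; cost 1
[col 6] EIPS: children ES:{A}, IP:{G,T} ∪→ {A,G,T}; cost 1
[col 6] EIJPS: children EIPS:{A,G,T}, J:{G} ∩→ {G}; cost 0
[col 6] EIJLPS: children EIJPS:{G}, L:{C} ∪→ {C,G}; cost 1
[col 7] ES: children E:{A}, S:{C} ∪→ {A,C}; cost 1
[col 7] IP: children I:{C}, P:{G} ∪→ {C,G}; cost 1
[col 7] EIPS: children ES:{A,C}, IP:{C,G} ∩→ {C}; cost 0
[col 7] EIJPS: children EIPS:{C}, J:{C} ∩→ {C}; cost 0
[col 7] EIJLPS: children EIJPS:{C}, L:{G} ∪→ {C,G}; cost 1
per-site changes: [3, 3, 3, 3, 3, 3, 3, 3]; total = 24

3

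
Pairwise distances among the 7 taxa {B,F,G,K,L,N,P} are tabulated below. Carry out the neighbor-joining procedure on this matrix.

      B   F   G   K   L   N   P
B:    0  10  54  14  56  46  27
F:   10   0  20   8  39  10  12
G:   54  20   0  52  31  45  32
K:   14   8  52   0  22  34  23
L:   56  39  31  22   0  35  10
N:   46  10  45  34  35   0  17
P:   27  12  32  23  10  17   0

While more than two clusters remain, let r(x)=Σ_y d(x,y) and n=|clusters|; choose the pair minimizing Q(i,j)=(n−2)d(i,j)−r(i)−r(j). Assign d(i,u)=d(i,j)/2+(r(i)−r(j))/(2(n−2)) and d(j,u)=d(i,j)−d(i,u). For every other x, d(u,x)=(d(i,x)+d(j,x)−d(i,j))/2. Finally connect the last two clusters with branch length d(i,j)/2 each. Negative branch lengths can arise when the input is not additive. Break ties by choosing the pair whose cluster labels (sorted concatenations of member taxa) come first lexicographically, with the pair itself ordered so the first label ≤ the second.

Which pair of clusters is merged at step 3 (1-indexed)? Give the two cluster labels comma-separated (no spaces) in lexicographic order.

iteration 1: select B,K (d=14, Q=-290); attach at lengths (62/5, 8/5); label the merged cluster BK
  updated: d(BK,F)=2, d(BK,G)=46, d(BK,L)=32, d(BK,N)=33, d(BK,P)=18
iteration 2: select BK,F (d=2, Q=-206); attach at lengths (7, -5); label the merged cluster BFK
  updated: d(BFK,G)=32, d(BFK,L)=69/2, d(BFK,N)=41/2, d(BFK,P)=14
iteration 3: select G,L (d=31, Q=-315/2); attach at lengths (245/12, 127/12); label the merged cluster GL
  updated: d(BFK,GL)=71/4, d(GL,N)=49/2, d(GL,P)=11/2
iteration 4: select BFK,N (d=41/2, Q=-293/4); attach at lengths (125/16, 203/16); label the merged cluster BFKN
  updated: d(BFKN,GL)=87/8, d(BFKN,P)=21/4
iteration 5: select BFKN,GL (d=87/8, Q=-173/8); attach at lengths (85/16, 89/16); label the merged cluster BFGKLN
  updated: d(BFGKLN,P)=-1/16
iteration 6: select BFGKLN,P (d=-1/16); attach at lengths (-1/32, -1/32); label the merged cluster BFGKLNP
final tree: (((((B:62/5,K:8/5):7,F:-5):125/16,N:203/16):85/16,(G:245/12,L:127/12):89/16):-1/32,P:-1/32)
total length: 1253/16

G,L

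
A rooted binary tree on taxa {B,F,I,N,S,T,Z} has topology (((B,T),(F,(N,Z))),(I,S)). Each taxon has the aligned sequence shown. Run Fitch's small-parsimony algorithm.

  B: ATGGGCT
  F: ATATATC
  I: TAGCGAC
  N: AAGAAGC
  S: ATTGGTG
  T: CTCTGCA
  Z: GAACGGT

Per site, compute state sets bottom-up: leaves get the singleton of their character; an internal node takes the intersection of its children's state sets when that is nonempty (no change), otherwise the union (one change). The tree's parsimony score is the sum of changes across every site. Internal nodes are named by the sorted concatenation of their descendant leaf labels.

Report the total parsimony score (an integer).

BT@0: {A} ∪ {C} = {A,C} (union, +1)
NZ@0: {A} ∪ {G} = {A,G} (union, +1)
FNZ@0: {A} ∩ {A,G} = {A} (intersection, +0)
BFNTZ@0: {A,C} ∩ {A} = {A} (intersection, +0)
IS@0: {T} ∪ {A} = {A,T} (union, +1)
BFINSTZ@0: {A} ∩ {A,T} = {A} (intersection, +0)
BT@1: {T} ∩ {T} = {T} (intersection, +0)
NZ@1: {A} ∩ {A} = {A} (intersection, +0)
FNZ@1: {T} ∪ {A} = {A,T} (union, +1)
BFNTZ@1: {T} ∩ {A,T} = {T} (intersection, +0)
IS@1: {A} ∪ {T} = {A,T} (union, +1)
BFINSTZ@1: {T} ∩ {A,T} = {T} (intersection, +0)
BT@2: {G} ∪ {C} = {C,G} (union, +1)
NZ@2: {G} ∪ {A} = {A,G} (union, +1)
FNZ@2: {A} ∩ {A,G} = {A} (intersection, +0)
BFNTZ@2: {C,G} ∪ {A} = {A,C,G} (union, +1)
IS@2: {G} ∪ {T} = {G,T} (union, +1)
BFINSTZ@2: {A,C,G} ∩ {G,T} = {G} (intersection, +0)
BT@3: {G} ∪ {T} = {G,T} (union, +1)
NZ@3: {A} ∪ {C} = {A,C} (union, +1)
FNZ@3: {T} ∪ {A,C} = {A,C,T} (union, +1)
BFNTZ@3: {G,T} ∩ {A,C,T} = {T} (intersection, +0)
IS@3: {C} ∪ {G} = {C,G} (union, +1)
BFINSTZ@3: {T} ∪ {C,G} = {C,G,T} (union, +1)
BT@4: {G} ∩ {G} = {G} (intersection, +0)
NZ@4: {A} ∪ {G} = {A,G} (union, +1)
FNZ@4: {A} ∩ {A,G} = {A} (intersection, +0)
BFNTZ@4: {G} ∪ {A} = {A,G} (union, +1)
IS@4: {G} ∩ {G} = {G} (intersection, +0)
BFINSTZ@4: {A,G} ∩ {G} = {G} (intersection, +0)
BT@5: {C} ∩ {C} = {C} (intersection, +0)
NZ@5: {G} ∩ {G} = {G} (intersection, +0)
FNZ@5: {T} ∪ {G} = {G,T} (union, +1)
BFNTZ@5: {C} ∪ {G,T} = {C,G,T} (union, +1)
IS@5: {A} ∪ {T} = {A,T} (union, +1)
BFINSTZ@5: {C,G,T} ∩ {A,T} = {T} (intersection, +0)
BT@6: {T} ∪ {A} = {A,T} (union, +1)
NZ@6: {C} ∪ {T} = {C,T} (union, +1)
FNZ@6: {C} ∩ {C,T} = {C} (intersection, +0)
BFNTZ@6: {A,T} ∪ {C} = {A,C,T} (union, +1)
IS@6: {C} ∪ {G} = {C,G} (union, +1)
BFINSTZ@6: {A,C,T} ∩ {C,G} = {C} (intersection, +0)
per-site changes: [3, 2, 4, 5, 2, 3, 4]; total = 23

23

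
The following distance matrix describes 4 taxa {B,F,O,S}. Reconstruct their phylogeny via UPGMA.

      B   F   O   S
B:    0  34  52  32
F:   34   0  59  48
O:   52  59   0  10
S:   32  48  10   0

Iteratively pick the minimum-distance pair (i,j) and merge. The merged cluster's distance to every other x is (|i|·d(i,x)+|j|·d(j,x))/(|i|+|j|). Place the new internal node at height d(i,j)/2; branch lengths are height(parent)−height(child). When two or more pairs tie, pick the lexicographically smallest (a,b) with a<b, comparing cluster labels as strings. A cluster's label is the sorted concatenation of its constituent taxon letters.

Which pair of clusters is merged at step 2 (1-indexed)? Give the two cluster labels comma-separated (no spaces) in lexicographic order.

iteration 1: select O,S (d=10); attach at lengths (5, 5); label the merged cluster OS
  updated: d(B,OS)=42, d(F,OS)=107/2
iteration 2: select B,F (d=34); attach at lengths (17, 17); label the merged cluster BF
  updated: d(BF,OS)=191/4
iteration 3: select BF,OS (d=191/4); attach at lengths (55/8, 151/8); label the merged cluster BFOS
final tree: ((B:17,F:17):55/8,(O:5,S:5):151/8)
total length: 279/4

B,F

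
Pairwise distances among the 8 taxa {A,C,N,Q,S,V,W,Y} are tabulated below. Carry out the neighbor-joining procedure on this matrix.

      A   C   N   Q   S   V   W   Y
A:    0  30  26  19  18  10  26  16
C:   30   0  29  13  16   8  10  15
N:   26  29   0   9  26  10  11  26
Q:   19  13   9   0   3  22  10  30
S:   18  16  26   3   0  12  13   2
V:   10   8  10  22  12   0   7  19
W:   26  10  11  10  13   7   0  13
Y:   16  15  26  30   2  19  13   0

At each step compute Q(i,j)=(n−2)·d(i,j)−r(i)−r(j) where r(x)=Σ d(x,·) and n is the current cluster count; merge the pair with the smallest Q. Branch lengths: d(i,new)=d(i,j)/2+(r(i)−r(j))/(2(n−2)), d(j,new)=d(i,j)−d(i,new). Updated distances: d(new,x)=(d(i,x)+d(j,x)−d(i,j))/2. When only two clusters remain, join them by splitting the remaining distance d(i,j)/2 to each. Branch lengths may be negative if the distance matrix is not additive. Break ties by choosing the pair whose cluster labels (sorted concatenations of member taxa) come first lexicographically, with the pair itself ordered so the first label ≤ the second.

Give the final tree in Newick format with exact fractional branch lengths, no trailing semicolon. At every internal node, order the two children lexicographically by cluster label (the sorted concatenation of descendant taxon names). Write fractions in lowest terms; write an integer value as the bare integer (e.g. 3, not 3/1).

((((A:89/8,V:-9/8):67/16,(S:-19/12,Y:43/12):97/16):3/2,C:61/8):21/16,((N:133/20,Q:47/20):53/12,W:19/12):21/16)

1. join S+Y (d=2, Q=-199) ⇒ SY; edges |S|=-19/12, |Y|=43/12
  updated: d(A,SY)=16, d(C,SY)=29/2, d(N,SY)=25, d(Q,SY)=31/2, d(SY,V)=29/2, d(SY,W)=12
2. join N+Q (d=9, Q=-307/2) ⇒ NQ; edges |N|=133/20, |Q|=47/20
  updated: d(A,NQ)=18, d(C,NQ)=33/2, d(NQ,SY)=63/4, d(NQ,V)=23/2, d(NQ,W)=6
3. join A+V (d=10, Q=-111) ⇒ AV; edges |A|=89/8, |V|=-9/8
  updated: d(AV,C)=14, d(AV,NQ)=39/4, d(AV,SY)=41/4, d(AV,W)=23/2
4. join NQ+W (d=6, Q=-139/2) ⇒ NQW; edges |NQ|=53/12, |W|=19/12
  updated: d(AV,NQW)=61/8, d(C,NQW)=41/4, d(NQW,SY)=87/8
5. join AV+SY (d=41/4, Q=-47) ⇒ ASVY; edges |AV|=67/16, |SY|=97/16
  updated: d(ASVY,C)=73/8, d(ASVY,NQW)=33/8
6. join ASVY+C (d=73/8, Q=-47/2) ⇒ ACSVY; edges |ASVY|=3/2, |C|=61/8
  updated: d(ACSVY,NQW)=21/8
7. join ACSVY+NQW (d=21/8) ⇒ ACNQSVWY; edges |ACSVY|=21/16, |NQW|=21/16
final tree: ((((A:89/8,V:-9/8):67/16,(S:-19/12,Y:43/12):97/16):3/2,C:61/8):21/16,((N:133/20,Q:47/20):53/12,W:19/12):21/16)
total length: 49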